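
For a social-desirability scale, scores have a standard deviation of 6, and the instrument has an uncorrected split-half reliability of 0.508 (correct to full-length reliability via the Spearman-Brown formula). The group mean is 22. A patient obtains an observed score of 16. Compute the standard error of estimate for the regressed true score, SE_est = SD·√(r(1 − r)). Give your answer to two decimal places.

Spearman-Brown: r = 2(0.508) / (1 + 0.508) = 1.016 / 1.508 ≈ 0.674
SE_est = 6.000·√(0.674·0.326) ≈ 2.813

2.81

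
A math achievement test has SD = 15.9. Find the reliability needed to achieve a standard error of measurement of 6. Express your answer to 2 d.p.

r = 1 − (SEM / SD)² = 1 − (6.000 / 15.9)² ≈ 1 − 0.142 ≈ 0.858

0.86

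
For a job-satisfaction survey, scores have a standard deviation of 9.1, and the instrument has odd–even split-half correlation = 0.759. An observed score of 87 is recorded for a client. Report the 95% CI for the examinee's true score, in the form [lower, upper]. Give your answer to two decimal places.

[80.40, 93.60]

r_full = 2·0.759 / (1 + 0.759) ≈ 0.8630
SEM = 9.1000 · √(1 − 0.8630) = 9.1000 · √0.1370 ≈ 9.1000 · 0.3701 ≈ 3.3683
Half-width = 1.96·3.3683 ≈ 6.6020
Interval: (80.3980, 93.6020)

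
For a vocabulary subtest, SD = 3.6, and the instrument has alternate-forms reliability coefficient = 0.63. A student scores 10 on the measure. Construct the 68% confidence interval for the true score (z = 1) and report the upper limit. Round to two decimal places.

SEM = 3.60000 · √(1 − 0.63000) = 3.60000 · √0.37000 ≈ 3.60000 · 0.60828 ≈ 2.18979
Margin = 1 · 2.18979 ≈ 2.18979
Upper limit = 10 + 2.18979 ≈ 12.18979

12.19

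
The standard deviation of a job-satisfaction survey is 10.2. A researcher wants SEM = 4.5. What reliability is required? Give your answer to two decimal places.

0.81

Required reliability = 1 − (SEM/SD)² = 1 − 0.1946 ≈ 0.8054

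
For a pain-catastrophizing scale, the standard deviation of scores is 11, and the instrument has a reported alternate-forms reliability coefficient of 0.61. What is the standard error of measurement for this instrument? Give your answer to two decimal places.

6.87

SEM = 11.000 * √(1 − 0.610) = 11.000 * √0.390 ≈ 11.000 * 0.624 ≈ 6.869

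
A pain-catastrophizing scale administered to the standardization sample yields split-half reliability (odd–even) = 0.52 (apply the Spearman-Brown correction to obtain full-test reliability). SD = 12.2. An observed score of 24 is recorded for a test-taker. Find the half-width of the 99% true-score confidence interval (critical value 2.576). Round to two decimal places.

17.66

Full-length reliability (Spearman-Brown) = 2(0.52)/(1+0.52) ≈ 0.68421
SEM = 12.20000 · √(1 − 0.68421) = 12.20000 · √0.31579 ≈ 12.20000 · 0.56195 ≈ 6.85581
Margin = 2.576 · 6.85581 ≈ 17.66056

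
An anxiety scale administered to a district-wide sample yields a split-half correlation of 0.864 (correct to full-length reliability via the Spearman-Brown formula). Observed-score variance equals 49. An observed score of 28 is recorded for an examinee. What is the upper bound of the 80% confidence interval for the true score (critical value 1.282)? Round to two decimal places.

SD = √49 = 7.0000
r_full = 2·0.864 / (1 + 0.864) ≈ 0.9270
SEM = 7.0000 × √(1 − 0.9270) = 7.0000 × √0.0730 ≈ 7.0000 × 0.2701 ≈ 1.8908
1.282 × SEM ≈ 2.4240
Upper bound: 28 + 2.4240 = 30.4240

30.42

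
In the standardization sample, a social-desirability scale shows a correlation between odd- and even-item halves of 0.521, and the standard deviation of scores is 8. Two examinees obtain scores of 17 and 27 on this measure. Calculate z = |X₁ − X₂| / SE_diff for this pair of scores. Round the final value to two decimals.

1.58

Full-length reliability (Spearman-Brown) = 2(0.521)/(1+0.521) ≃ 0.6851
SEM = 8.0000 * √(1 − 0.6851) = 8.0000 * √0.3149 ≃ 8.0000 * 0.5612 ≃ 4.4894
SE_diff = SEM * √2 ≃ 4.4894 * 1.4142 ≃ 6.3490
z = 10 / 6.3490 ≃ 1.5750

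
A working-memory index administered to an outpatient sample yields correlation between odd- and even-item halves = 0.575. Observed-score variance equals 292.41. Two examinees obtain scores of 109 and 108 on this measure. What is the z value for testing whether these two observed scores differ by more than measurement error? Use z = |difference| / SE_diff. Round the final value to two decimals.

SD = √292.41 = 17.1000
Spearman-Brown: r = 2(0.575) / (1 + 0.575) = 1.1500 / 1.5750 ≃ 0.7302
SEM = 17.1000 * √(1 − 0.7302) = 17.1000 * √0.2698 ≃ 17.1000 * 0.5195 ≃ 8.8828
SE_diff = SEM * √2 ≃ 8.8828 * 1.4142 ≃ 12.5622
z = 1 / 12.5622 ≃ 0.0796

0.08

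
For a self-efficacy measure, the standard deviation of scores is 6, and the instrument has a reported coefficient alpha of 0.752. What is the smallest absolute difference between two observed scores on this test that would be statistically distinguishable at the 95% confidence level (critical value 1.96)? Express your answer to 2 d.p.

SEM = 6.0000·√(1 − 0.7520) ≈ 2.9880
Standard error of the difference = 2.9880·√2 ≈ 4.2256
Minimum reliable difference = 1.96 · SE_diff ≈ 1.96 · 4.2256 ≈ 8.2822

8.28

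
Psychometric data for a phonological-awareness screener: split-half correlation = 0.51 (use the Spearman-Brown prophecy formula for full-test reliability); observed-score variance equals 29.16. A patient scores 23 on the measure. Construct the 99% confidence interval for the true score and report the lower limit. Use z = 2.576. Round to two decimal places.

σ = 29.16^(1/2) = 5.400
Spearman-Brown: r = 2(0.51) / (1 + 0.51) = 1.020 / 1.510 ≈ 0.675
SEM = 5.400*√(1 − 0.675) ≈ 3.076
2.576 * SEM ≈ 7.924
Lower bound: 23 − 7.924 = 15.076

15.08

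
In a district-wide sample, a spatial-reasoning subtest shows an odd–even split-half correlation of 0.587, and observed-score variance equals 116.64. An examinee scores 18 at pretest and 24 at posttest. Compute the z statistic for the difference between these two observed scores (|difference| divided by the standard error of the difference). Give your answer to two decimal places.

0.77

σ = 116.64^(1/2) = 10.80000
Spearman-Brown: r = 2(0.587) / (1 + 0.587) = 1.17400 / 1.58700 ≈ 0.73976
The standard error of measurement is 10.80000·√(1 − 0.73976) ≈ 10.80000·0.51014 ≈ 5.50948.
SE_diff = SEM · √2 ≈ 5.50948 · 1.41421 ≈ 7.79158
z = 6 / 7.79158 ≈ 0.77006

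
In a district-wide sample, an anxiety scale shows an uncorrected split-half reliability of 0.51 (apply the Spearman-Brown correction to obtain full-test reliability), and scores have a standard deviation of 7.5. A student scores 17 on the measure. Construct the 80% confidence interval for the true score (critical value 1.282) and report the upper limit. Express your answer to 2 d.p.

r_full = 2·0.51 / (1 + 0.51) ≈ 0.675
The standard error of measurement is 7.500*√(1 − 0.675) ≈ 7.500*0.570 ≈ 4.272.
Margin = 1.282 * 4.272 ≈ 5.477
Upper bound: 17 + 5.477 = 22.477

22.48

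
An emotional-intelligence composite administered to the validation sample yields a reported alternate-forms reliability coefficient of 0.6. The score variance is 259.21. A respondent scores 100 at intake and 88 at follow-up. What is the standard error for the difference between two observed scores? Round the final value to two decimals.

14.40

SD = √259.21 = 16.1000
SEM = 16.1000·√(1 − 0.6000) ≈ 10.1825
Standard error of the difference = 10.1825·√2 ≈ 14.4003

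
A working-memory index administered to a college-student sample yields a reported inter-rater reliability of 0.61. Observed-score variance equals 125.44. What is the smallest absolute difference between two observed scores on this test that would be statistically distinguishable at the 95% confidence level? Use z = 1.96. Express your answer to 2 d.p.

19.39

SD = √125.44 = 11.20000
SEM = 11.20000 × √(1 − 0.61000) = 11.20000 × √0.39000 ≈ 11.20000 × 0.62450 ≈ 6.99440
SE_diff = SEM × √2 ≈ 6.99440 × 1.41421 ≈ 9.89157
Smallest detectable difference = 1.96×9.89157 ≈ 19.38748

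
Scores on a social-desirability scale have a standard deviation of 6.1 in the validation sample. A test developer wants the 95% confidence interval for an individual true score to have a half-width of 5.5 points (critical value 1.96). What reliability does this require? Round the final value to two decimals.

0.79

Required SEM = 5.5 / 1.96 ≈ 2.806
Required reliability = 1 − (SEM/SD)² = 1 − 0.212 ≈ 0.788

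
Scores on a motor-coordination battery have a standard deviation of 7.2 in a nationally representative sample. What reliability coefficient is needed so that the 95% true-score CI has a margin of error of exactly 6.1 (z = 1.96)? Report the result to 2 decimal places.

0.81

SEM needed = half-width / z = 6.1/1.96 ≈ 3.112
Required reliability = 1 − (SEM/SD)² = 1 − 0.187 ≈ 0.813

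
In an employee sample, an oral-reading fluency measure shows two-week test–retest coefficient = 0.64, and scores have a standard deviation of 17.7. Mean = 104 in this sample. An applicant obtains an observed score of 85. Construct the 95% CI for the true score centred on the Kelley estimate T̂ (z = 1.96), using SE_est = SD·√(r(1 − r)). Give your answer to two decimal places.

T̂ = r·X + (1 − r)·M = 0.6400*85 + 0.3600*104 = 54.4000 + 37.4400 ≈ 91.8400
SE_est = 17.7000·√[r(1 − r)] ≈ 8.4960
95% CI: 91.8400 ± 16.6522 ≈ (75.1878, 108.4922)

[75.19, 108.49]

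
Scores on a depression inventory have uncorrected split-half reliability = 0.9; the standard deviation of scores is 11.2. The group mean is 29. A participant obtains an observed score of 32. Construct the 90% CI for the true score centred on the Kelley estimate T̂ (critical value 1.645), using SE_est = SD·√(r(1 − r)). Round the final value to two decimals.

[27.73, 35.96]

Spearman-Brown: r = 2(0.9) / (1 + 0.9) = 1.800 / 1.900 ≃ 0.947
T̂ = r·X + (1 − r)·M = 0.947×32 + 0.053×29 ≃ 30.316 + 1.526 ≃ 31.842
SE_est = 11.200×√(0.947×0.053) ≃ 2.501
CI = 31.842 ± 1.645 × 2.501 → [27.728, 35.956]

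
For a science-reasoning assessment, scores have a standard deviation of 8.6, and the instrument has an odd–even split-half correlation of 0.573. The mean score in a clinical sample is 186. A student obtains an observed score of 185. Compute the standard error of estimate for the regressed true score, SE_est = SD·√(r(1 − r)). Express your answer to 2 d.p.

3.82

Spearman-Brown: r = 2(0.573) / (1 + 0.573) = 1.1460 / 1.5730 ≈ 0.7285
SE_est = 8.6000·√[r(1 − r)] ≈ 3.8245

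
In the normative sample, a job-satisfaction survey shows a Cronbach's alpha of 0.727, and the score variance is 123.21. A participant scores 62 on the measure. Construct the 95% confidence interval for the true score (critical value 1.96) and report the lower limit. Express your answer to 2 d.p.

SD = √123.21 = 11.1000
SEM = 11.1000 · √(1 − 0.7270) = 11.1000 · √0.2730 ≈ 11.1000 · 0.5225 ≈ 5.7997
1.96 · SEM ≈ 11.3674
Lower limit = 62 − 11.3674 ≈ 50.6326

50.63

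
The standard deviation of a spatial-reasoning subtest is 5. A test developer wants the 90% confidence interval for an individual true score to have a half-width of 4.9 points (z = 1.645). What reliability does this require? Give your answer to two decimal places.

SEM needed = half-width / z = 4.9/1.645 ≈ 2.979
r = 1 − (SEM / SD)² = 1 − (2.979 / 5)² ≈ 1 − 0.355 ≈ 0.645

0.65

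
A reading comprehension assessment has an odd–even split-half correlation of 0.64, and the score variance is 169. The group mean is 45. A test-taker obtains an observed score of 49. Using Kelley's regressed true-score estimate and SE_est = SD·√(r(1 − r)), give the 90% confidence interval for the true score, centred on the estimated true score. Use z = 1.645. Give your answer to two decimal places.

[39.27, 56.97]

σ = 169^(1/2) = 13.0000
Spearman-Brown: r = 2(0.64) / (1 + 0.64) = 1.2800 / 1.6400 ≃ 0.7805
T̂ = r·X + (1 − r)·M = 0.7805*49 + 0.2195*45 ≃ 38.2439 + 9.8780 ≃ 48.1220
SE_est = SD * √(r(1 − r)) = 13.0000 * √0.1713 ≃ 13.0000 * 0.4139 ≃ 5.3809
90% CI: 48.1220 ± 8.8516 ≃ (39.2704, 56.9735)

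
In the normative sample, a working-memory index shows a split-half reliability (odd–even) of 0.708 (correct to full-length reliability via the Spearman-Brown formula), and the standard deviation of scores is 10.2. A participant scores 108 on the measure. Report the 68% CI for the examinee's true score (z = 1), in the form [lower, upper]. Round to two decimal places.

[103.78, 112.22]

Spearman-Brown: r = 2(0.708) / (1 + 0.708) = 1.416 / 1.708 ≈ 0.829
SEM = 10.200×√(1 − 0.829) ≈ 4.217
Margin = 1 × 4.217 ≈ 4.217
Interval: (103.783, 112.217)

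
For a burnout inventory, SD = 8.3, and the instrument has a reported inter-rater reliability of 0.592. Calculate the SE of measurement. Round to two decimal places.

5.30

SEM = 8.3000·√(1 − 0.5920) ≈ 5.3016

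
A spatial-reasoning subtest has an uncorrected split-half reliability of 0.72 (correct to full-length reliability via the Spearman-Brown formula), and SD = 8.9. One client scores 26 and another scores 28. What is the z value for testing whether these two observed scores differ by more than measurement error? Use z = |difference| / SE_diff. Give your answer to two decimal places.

0.39

Full-length reliability (Spearman-Brown) = 2(0.72)/(1+0.72) ≈ 0.83721
SEM = 8.90000 × √(1 − 0.83721) = 8.90000 × √0.16279 ≈ 8.90000 × 0.40347 ≈ 3.59091
Standard error of the difference = 3.59091·√2 ≈ 5.07832
z = 2 / 5.07832 ≈ 0.39383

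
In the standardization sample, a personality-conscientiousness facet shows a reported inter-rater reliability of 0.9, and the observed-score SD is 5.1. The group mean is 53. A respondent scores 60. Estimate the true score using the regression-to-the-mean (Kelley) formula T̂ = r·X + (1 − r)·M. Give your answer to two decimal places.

59.30

Estimated true score = 0.9000*60 + (1 − 0.9000)*53 ≃ 59.3000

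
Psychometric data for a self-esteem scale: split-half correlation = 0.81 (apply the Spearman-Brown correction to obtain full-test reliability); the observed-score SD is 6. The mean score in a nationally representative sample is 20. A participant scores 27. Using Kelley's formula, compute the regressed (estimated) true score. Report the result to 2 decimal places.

Full-length reliability (Spearman-Brown) = 2(0.81)/(1+0.81) ≈ 0.8950
T̂ = 0.8950(27) + 0.1050(20) ≈ 26.2652

26.27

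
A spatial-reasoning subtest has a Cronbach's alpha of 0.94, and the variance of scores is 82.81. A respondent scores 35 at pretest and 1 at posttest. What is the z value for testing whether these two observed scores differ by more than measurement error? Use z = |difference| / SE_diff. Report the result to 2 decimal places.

σ = 82.81^(1/2) = 9.100
SEM = 9.100*√(1 − 0.940) ≃ 2.229
SE_diff = SEM * √2 ≃ 2.229 * 1.414 ≃ 3.152
z = 34 / 3.152 ≃ 10.786

10.79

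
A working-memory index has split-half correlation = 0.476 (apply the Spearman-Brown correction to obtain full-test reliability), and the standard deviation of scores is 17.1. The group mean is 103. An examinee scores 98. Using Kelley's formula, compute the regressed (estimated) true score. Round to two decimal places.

Spearman-Brown: r = 2(0.476) / (1 + 0.476) = 0.95200 / 1.47600 ≃ 0.64499
T̂ = r·X + (1 − r)·M = 0.64499*98 + 0.35501*103 ≃ 63.20867 + 36.56640 ≃ 99.77507

99.78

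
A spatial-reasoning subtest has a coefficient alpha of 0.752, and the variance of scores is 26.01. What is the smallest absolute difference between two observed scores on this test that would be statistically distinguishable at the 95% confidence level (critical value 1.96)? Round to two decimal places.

SD = √26.01 = 5.1000
SEM = 5.1000×√(1 − 0.7520) ≃ 2.5398
SE_diff = √2 × SEM ≃ 3.5918
Smallest detectable difference = 1.96×3.5918 ≃ 7.0399

7.04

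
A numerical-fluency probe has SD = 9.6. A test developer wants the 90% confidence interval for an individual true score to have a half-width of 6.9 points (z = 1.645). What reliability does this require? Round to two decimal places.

Required SEM = 6.9 / 1.645 ≈ 4.1945
Required reliability = 1 − (SEM/SD)² = 1 − 0.1909 ≈ 0.8091

0.81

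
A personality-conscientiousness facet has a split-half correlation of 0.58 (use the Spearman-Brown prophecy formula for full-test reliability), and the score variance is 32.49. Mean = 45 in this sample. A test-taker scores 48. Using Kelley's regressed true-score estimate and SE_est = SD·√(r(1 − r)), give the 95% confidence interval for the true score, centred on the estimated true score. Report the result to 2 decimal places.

[42.27, 52.14]

σ = 32.49^(1/2) = 5.700
r_full = 2·0.58 / (1 + 0.58) ≈ 0.734
Estimated true score = 0.734×48 + (1 − 0.734)×45 ≈ 47.203
SE_est = SD × √(r(1 − r)) = 5.700 × √0.195 ≈ 5.700 × 0.442 ≈ 2.518
CI = 47.203 ± 1.96 × 2.518 → [42.267, 52.138]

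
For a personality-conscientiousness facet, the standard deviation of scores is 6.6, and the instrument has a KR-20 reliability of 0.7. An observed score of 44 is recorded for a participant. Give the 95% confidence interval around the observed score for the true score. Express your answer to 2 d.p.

SEM = 6.6000×√(1 − 0.7000) ≃ 3.6150
Half-width = 1.96×3.6150 ≃ 7.0853
95% CI: 44 ± 7.0853 = [36.9147, 51.0853]

[36.91, 51.09]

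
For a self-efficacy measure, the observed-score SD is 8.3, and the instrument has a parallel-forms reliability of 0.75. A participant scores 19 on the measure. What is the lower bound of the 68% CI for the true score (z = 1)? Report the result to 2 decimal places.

SEM = 8.300 × √(1 − 0.750) = 8.300 × √0.250 ≈ 8.300 × 0.500 ≈ 4.150
1 × SEM ≈ 4.150
Lower limit = 19 − 4.150 ≈ 14.850

14.85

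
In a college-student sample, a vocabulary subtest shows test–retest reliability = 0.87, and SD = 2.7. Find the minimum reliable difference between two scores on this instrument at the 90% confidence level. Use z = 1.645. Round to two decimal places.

SEM = 2.7000 × √(1 − 0.8700) = 2.7000 × √0.1300 ≃ 2.7000 × 0.3606 ≃ 0.9735
SE_diff = √2 × SEM ≃ 1.3767
Smallest detectable difference = 1.645×1.3767 ≃ 2.2647

2.26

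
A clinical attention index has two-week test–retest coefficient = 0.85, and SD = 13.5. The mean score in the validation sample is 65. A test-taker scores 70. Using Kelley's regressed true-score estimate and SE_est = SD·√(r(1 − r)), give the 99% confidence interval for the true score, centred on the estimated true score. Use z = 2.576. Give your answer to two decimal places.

T̂ = 0.850(70) + 0.150(65) ≈ 69.250
SE_est = 13.500·√[r(1 − r)] ≈ 4.820
99% CI: 69.250 ± 12.418 ≈ (56.832, 81.668)

[56.83, 81.67]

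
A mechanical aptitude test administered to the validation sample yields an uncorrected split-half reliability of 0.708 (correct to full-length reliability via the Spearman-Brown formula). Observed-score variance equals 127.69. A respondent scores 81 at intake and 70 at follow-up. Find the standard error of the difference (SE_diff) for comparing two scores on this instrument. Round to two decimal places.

6.61

σ = 127.69^(1/2) = 11.300
Spearman-Brown: r = 2(0.708) / (1 + 0.708) = 1.416 / 1.708 ≃ 0.829
SEM = 11.300 × √(1 − 0.829) = 11.300 × √0.171 ≃ 11.300 × 0.413 ≃ 4.672
SE_diff = SEM × √2 ≃ 4.672 × 1.414 ≃ 6.608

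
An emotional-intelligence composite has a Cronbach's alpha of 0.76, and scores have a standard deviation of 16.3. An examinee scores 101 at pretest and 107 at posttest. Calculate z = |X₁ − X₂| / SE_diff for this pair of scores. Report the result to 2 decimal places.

0.53

SEM = 16.30000 * √(1 − 0.76000) = 16.30000 * √0.24000 ≈ 16.30000 * 0.48990 ≈ 7.98534
Standard error of the difference = 7.98534·√2 ≈ 11.29297
z = |101 − 107| / 11.29297 = 6 / 11.29297 ≈ 0.53130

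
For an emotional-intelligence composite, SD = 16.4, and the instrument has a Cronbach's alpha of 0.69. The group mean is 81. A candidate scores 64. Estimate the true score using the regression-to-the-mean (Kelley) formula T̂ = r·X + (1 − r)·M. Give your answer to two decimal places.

T̂ = r·X + (1 − r)·M = 0.6900·64 + 0.3100·81 = 44.1600 + 25.1100 ≈ 69.2700

69.27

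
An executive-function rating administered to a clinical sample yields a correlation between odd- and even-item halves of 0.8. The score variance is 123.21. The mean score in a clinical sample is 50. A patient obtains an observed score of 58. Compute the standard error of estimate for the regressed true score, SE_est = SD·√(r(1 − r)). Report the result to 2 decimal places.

3.49

σ = 123.21^(1/2) = 11.1000
Full-length reliability (Spearman-Brown) = 2(0.8)/(1+0.8) ≈ 0.8889
SE_est = 11.1000·√[r(1 − r)] ≈ 3.4884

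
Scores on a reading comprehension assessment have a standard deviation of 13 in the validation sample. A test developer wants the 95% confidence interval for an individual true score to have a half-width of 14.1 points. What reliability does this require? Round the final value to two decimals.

0.69

Required SEM = 14.1 / 1.96 ≈ 7.19388
r = 1 − (SEM / SD)² = 1 − (7.19388 / 13)² ≈ 1 − 0.30622 ≈ 0.69378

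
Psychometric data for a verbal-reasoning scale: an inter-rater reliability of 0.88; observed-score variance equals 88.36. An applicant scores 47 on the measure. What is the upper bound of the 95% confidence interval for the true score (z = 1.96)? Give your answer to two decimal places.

SD = √88.36 = 9.40000
SEM = 9.40000 * √(1 − 0.88000) = 9.40000 * √0.12000 ≈ 9.40000 * 0.34641 ≈ 3.25626
1.96 * SEM ≈ 6.38226
Upper limit = 47 + 6.38226 ≈ 53.38226

53.38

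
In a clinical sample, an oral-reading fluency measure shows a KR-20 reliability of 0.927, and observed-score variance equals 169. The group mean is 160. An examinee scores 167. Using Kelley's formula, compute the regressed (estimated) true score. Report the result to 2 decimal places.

166.49

T̂ = 0.92700(167) + 0.07300(160) ≈ 166.48900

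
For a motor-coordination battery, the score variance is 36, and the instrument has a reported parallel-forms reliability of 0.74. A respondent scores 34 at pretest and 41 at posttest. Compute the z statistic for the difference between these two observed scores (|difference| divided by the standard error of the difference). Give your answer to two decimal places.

1.62

SD = √36 ≃ 6.0000
SEM = 6.0000 · √(1 − 0.7400) = 6.0000 · √0.2600 ≃ 6.0000 · 0.5099 ≃ 3.0594
Standard error of the difference = 3.0594·√2 ≃ 4.3267
z = |34 − 41| / 4.3267 = 7 / 4.3267 ≃ 1.6179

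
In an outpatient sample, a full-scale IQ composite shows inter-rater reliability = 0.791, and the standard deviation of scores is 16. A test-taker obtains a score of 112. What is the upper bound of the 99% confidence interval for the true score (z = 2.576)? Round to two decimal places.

130.84

SEM = 16.000 * √(1 − 0.791) = 16.000 * √0.209 ≃ 16.000 * 0.457 ≃ 7.315
Margin = 2.576 * 7.315 ≃ 18.843
Upper bound: 112 + 18.843 = 130.843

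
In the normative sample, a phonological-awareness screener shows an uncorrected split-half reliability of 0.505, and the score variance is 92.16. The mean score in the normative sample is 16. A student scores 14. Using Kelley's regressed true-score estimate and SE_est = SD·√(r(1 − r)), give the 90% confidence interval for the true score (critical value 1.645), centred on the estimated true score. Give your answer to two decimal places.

[7.24, 22.08]

SD = √92.16 = 9.6000
Full-length reliability (Spearman-Brown) = 2(0.505)/(1+0.505) ≈ 0.6711
T̂ = 0.6711(14) + 0.3289(16) ≈ 14.6578
SE_est = SD × √(r(1 − r)) = 9.6000 × √0.2207 ≈ 9.6000 × 0.4698 ≈ 4.5102
90% CI: 14.6578 ± 7.4193 ≈ (7.2385, 22.0771)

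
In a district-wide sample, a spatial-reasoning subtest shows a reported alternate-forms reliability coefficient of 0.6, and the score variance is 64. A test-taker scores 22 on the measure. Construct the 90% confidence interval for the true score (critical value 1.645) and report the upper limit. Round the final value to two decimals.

30.32

SD = √64 = 8.000
The standard error of measurement is 8.000*√(1 − 0.600) ≈ 8.000*0.632 ≈ 5.060.
1.645 * SEM ≈ 8.323
Upper limit = 22 + 8.323 ≈ 30.323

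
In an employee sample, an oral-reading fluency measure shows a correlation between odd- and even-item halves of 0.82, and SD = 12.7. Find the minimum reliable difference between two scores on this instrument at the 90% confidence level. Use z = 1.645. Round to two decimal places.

r_full = 2·0.82 / (1 + 0.82) ≃ 0.9011
SEM = 12.7000 × √(1 − 0.9011) = 12.7000 × √0.0989 ≃ 12.7000 × 0.3145 ≃ 3.9940
SE_diff = √2 × SEM ≃ 5.6483
Minimum reliable difference = 1.645 × SE_diff ≃ 1.645 × 5.6483 ≃ 9.2915

9.29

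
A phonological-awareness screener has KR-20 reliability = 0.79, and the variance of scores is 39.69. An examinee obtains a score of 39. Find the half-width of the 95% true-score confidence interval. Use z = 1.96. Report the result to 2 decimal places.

5.66

SD = √39.69 = 6.300
SEM = 6.300×√(1 − 0.790) ≈ 2.887
Half-width = 1.96×2.887 ≈ 5.659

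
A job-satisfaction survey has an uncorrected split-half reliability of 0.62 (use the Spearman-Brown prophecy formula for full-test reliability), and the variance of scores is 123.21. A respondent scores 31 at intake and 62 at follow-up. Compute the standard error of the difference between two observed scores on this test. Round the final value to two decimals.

7.60

SD = √123.21 = 11.10000
r_full = 2·0.62 / (1 + 0.62) ≃ 0.76543
The standard error of measurement is 11.10000·√(1 − 0.76543) ≃ 11.10000·0.48432 ≃ 5.37598.
SE_diff = SEM · √2 ≃ 5.37598 · 1.41421 ≃ 7.60278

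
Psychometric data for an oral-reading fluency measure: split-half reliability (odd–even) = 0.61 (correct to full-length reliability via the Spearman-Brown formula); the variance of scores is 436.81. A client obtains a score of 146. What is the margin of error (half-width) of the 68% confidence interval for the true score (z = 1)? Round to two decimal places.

10.29

σ = 436.81^(1/2) = 20.9000
r_full = 2·0.61 / (1 + 0.61) ≈ 0.7578
The standard error of measurement is 20.9000·√(1 − 0.7578) ≈ 20.9000·0.4922 ≈ 10.2865.
Margin = 1 · 10.2865 ≈ 10.2865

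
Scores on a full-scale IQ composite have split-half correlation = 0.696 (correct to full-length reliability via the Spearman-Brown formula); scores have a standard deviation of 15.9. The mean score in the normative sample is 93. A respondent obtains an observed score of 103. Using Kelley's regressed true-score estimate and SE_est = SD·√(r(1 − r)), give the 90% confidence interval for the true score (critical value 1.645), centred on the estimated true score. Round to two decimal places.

[91.18, 111.24]

Full-length reliability (Spearman-Brown) = 2(0.696)/(1+0.696) ≈ 0.82075
Estimated true score = 0.82075×103 + (1 − 0.82075)×93 ≈ 101.20755
SE_est = SD × √(r(1 − r)) = 15.90000 × √0.14712 ≈ 15.90000 × 0.38356 ≈ 6.09857
90% CI: 101.20755 ± 10.03214 ≈ (91.17541, 111.23969)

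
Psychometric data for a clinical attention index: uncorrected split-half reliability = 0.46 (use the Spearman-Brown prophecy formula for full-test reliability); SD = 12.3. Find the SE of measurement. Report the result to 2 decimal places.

7.48

Full-length reliability (Spearman-Brown) = 2(0.46)/(1+0.46) ≃ 0.630
SEM = 12.300 · √(1 − 0.630) = 12.300 · √0.370 ≃ 12.300 · 0.608 ≃ 7.480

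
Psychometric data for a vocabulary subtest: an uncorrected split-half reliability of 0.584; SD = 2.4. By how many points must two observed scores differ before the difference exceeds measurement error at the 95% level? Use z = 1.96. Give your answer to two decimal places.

3.41

Full-length reliability (Spearman-Brown) = 2(0.584)/(1+0.584) ≈ 0.737
SEM = 2.400 · √(1 − 0.737) = 2.400 · √0.263 ≈ 2.400 · 0.512 ≈ 1.230
SE_diff = SEM · √2 ≈ 1.230 · 1.414 ≈ 1.739
Minimum reliable difference = 1.96 · SE_diff ≈ 1.96 · 1.739 ≈ 3.409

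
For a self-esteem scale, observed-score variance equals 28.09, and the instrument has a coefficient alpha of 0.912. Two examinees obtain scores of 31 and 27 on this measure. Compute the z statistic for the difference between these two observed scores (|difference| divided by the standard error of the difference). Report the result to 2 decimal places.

1.80

σ = 28.09^(1/2) = 5.30000
SEM = 5.30000 · √(1 − 0.91200) = 5.30000 · √0.08800 ≈ 5.30000 · 0.29665 ≈ 1.57223
SE_diff = SEM · √2 ≈ 1.57223 · 1.41421 ≈ 2.22347
z = 4 / 2.22347 ≈ 1.79899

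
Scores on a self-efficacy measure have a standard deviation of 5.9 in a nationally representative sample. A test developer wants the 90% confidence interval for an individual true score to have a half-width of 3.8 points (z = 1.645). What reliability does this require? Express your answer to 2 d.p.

Required SEM = 3.8 / 1.645 ≃ 2.310
r = 1 − (2.310/5.9)² ≃ 1 − 0.153 ≃ 0.847

0.85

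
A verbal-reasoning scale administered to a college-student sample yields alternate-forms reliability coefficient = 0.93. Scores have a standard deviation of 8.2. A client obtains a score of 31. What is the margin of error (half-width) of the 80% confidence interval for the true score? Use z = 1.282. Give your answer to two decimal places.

2.78

SEM = 8.20000×√(1 − 0.93000) ≈ 2.16952
Half-width = 1.282×2.16952 ≈ 2.78132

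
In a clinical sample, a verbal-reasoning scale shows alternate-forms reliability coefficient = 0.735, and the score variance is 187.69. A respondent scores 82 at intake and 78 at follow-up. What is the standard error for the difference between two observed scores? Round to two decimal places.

σ = 187.69^(1/2) = 13.70000
SEM = 13.70000 · √(1 − 0.73500) = 13.70000 · √0.26500 ≈ 13.70000 · 0.51478 ≈ 7.05251
SE_diff = SEM · √2 ≈ 7.05251 · 1.41421 ≈ 9.97375

9.97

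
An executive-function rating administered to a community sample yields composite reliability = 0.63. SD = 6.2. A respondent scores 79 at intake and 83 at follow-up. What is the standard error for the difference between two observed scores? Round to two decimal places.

5.33

SEM = 6.20000*√(1 − 0.63000) ≈ 3.77131
SE_diff = √2 * SEM ≈ 5.33344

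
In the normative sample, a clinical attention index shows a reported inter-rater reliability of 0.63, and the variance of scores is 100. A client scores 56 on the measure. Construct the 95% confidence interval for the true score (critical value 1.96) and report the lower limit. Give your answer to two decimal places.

SD = √100 ≈ 10.00000
The standard error of measurement is 10.00000*√(1 − 0.63000) ≈ 10.00000*0.60828 ≈ 6.08276.
1.96 * SEM ≈ 11.92221
Lower limit = 56 − 11.92221 ≈ 44.07779

44.08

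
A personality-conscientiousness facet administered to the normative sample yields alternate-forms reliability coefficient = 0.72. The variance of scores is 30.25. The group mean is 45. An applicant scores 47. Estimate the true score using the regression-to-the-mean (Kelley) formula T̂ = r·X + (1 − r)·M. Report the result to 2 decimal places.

46.44

Estimated true score = 0.7200·47 + (1 − 0.7200)·45 ≈ 46.4400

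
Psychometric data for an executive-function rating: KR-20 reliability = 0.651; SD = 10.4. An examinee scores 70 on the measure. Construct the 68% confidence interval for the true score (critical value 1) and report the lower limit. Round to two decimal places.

63.86

SEM = 10.400 * √(1 − 0.651) = 10.400 * √0.349 ≃ 10.400 * 0.591 ≃ 6.144
1 * SEM ≃ 6.144
Lower limit = 70 − 6.144 ≃ 63.856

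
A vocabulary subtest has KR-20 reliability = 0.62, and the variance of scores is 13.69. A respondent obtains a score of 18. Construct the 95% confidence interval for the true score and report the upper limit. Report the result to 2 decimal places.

22.47

SD = √13.69 = 3.700
The standard error of measurement is 3.700·√(1 − 0.620) ≈ 3.700·0.616 ≈ 2.281.
1.96 · SEM ≈ 4.470
Upper limit = 18 + 4.470 ≈ 22.470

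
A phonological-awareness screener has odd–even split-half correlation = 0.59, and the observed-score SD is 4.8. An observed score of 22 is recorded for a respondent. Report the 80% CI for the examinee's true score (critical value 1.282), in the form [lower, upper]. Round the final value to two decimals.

[18.88, 25.12]

r_full = 2·0.59 / (1 + 0.59) ≃ 0.7421
SEM = 4.8000 · √(1 − 0.7421) = 4.8000 · √0.2579 ≃ 4.8000 · 0.5078 ≃ 2.4374
Margin = 1.282 · 2.4374 ≃ 3.1248
CI = 22 ± 3.1248 → [18.8752, 25.1248]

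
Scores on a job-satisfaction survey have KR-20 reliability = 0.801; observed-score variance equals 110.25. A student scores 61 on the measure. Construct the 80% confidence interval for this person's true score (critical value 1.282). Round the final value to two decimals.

SD = √110.25 ≈ 10.5000
SEM = 10.5000 · √(1 − 0.8010) = 10.5000 · √0.1990 ≈ 10.5000 · 0.4461 ≈ 4.6840
Half-width = 1.282·4.6840 ≈ 6.0049
CI = 61 ± 6.0049 → [54.9951, 67.0049]

[55.00, 67.00]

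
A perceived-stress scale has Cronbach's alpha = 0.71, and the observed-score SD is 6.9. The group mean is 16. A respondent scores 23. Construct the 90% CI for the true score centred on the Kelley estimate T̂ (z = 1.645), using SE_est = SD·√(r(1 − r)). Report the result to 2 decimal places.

Estimated true score = 0.710·23 + (1 − 0.710)·16 ≈ 20.970
SE_est = 6.900·√(0.710·0.290) ≈ 3.131
90% CI: 20.970 ± 5.150 ≈ (15.820, 26.120)

[15.82, 26.12]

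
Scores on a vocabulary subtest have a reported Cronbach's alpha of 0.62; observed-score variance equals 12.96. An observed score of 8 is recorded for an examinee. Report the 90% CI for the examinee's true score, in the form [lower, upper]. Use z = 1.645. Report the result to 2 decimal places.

[4.35, 11.65]

SD = √12.96 ≈ 3.6000
SEM = 3.6000 × √(1 − 0.6200) = 3.6000 × √0.3800 ≈ 3.6000 × 0.6164 ≈ 2.2192
Margin = 1.645 × 2.2192 ≈ 3.6506
CI = 8 ± 3.6506 → [4.3494, 11.6506]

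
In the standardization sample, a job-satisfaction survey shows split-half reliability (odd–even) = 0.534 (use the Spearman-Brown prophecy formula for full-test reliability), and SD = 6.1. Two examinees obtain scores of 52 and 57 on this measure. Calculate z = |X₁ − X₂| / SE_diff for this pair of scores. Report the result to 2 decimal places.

1.05

Spearman-Brown: r = 2(0.534) / (1 + 0.534) = 1.0680 / 1.5340 ≈ 0.6962
The standard error of measurement is 6.1000*√(1 − 0.6962) ≈ 6.1000*0.5512 ≈ 3.3621.
SE_diff = SEM * √2 ≈ 3.3621 * 1.4142 ≈ 4.7547
z = |52 − 57| / 4.7547 = 5 / 4.7547 ≈ 1.0516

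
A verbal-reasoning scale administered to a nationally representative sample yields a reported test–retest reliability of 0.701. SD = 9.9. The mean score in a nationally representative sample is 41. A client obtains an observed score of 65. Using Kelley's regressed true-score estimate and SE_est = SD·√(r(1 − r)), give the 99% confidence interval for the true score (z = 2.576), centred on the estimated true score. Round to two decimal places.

T̂ = 0.7010(65) + 0.2990(41) ≃ 57.8240
SE_est = 9.9000×√(0.7010×0.2990) ≃ 4.5324
99% CI: 57.8240 ± 11.6755 ≃ (46.1485, 69.4995)

[46.15, 69.50]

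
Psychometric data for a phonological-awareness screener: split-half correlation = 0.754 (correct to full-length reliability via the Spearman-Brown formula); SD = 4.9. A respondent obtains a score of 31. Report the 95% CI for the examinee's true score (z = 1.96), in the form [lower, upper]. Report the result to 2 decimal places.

Full-length reliability (Spearman-Brown) = 2(0.754)/(1+0.754) ≃ 0.860
SEM = 4.900 × √(1 − 0.860) = 4.900 × √0.140 ≃ 4.900 × 0.375 ≃ 1.835
Margin = 1.96 × 1.835 ≃ 3.597
95% CI: 31 ± 3.597 = [27.403, 34.597]

[27.40, 34.60]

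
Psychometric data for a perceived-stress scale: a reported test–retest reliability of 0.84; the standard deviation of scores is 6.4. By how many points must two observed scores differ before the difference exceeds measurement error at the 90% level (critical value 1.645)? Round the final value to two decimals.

The standard error of measurement is 6.4000·√(1 − 0.8400) ≈ 6.4000·0.4000 ≈ 2.5600.
SE_diff = SEM · √2 ≈ 2.5600 · 1.4142 ≈ 3.6204
Smallest detectable difference = 1.645·3.6204 ≈ 5.9555

5.96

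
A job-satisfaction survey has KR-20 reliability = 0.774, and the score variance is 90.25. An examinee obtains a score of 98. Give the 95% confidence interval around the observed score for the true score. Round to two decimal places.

[89.15, 106.85]

SD = √90.25 = 9.500
SEM = 9.500·√(1 − 0.774) ≈ 4.516
Margin = 1.96 · 4.516 ≈ 8.852
Interval: (89.148, 106.852)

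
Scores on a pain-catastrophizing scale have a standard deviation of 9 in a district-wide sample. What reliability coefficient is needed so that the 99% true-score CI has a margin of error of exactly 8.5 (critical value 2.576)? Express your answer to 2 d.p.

Required SEM = 8.5 / 2.576 ≈ 3.300
r = 1 − (3.300/9)² ≈ 1 − 0.134 ≈ 0.866

0.87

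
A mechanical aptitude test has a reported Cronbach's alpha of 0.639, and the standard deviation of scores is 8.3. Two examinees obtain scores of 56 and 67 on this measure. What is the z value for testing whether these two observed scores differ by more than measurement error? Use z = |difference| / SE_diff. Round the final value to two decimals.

The standard error of measurement is 8.30000·√(1 − 0.63900) ≈ 8.30000·0.60083 ≈ 4.98691.
SE_diff = SEM · √2 ≈ 4.98691 · 1.41421 ≈ 7.05256
z = 11 / 7.05256 ≈ 1.55972

1.56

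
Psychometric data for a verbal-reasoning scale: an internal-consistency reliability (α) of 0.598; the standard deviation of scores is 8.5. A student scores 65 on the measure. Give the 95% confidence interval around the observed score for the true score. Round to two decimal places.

The standard error of measurement is 8.5000×√(1 − 0.5980) ≈ 8.5000×0.6340 ≈ 5.3893.
1.96 × SEM ≈ 10.5630
CI = 65 ± 10.5630 → [54.4370, 75.5630]

[54.44, 75.56]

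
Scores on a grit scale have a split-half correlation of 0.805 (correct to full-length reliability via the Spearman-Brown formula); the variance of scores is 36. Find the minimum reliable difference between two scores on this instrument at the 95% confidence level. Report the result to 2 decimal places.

SD = √36 ≃ 6.00000
Full-length reliability (Spearman-Brown) = 2(0.805)/(1+0.805) ≃ 0.89197
SEM = 6.00000*√(1 − 0.89197) ≃ 1.97210
SE_diff = √2 * SEM ≃ 2.78898
Smallest detectable difference = 1.96*2.78898 ≃ 5.46640

5.47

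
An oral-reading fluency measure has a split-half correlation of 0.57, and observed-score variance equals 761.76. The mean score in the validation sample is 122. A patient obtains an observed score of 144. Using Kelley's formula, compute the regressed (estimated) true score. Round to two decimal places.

137.97

Spearman-Brown: r = 2(0.57) / (1 + 0.57) = 1.1400 / 1.5700 ≃ 0.7261
T̂ = 0.7261(144) + 0.2739(122) ≃ 137.9745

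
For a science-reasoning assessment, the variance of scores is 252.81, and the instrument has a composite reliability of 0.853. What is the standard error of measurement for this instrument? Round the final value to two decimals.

6.10

σ = 252.81^(1/2) = 15.9000
SEM = 15.9000 × √(1 − 0.8530) = 15.9000 × √0.1470 ≃ 15.9000 × 0.3834 ≃ 6.0962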